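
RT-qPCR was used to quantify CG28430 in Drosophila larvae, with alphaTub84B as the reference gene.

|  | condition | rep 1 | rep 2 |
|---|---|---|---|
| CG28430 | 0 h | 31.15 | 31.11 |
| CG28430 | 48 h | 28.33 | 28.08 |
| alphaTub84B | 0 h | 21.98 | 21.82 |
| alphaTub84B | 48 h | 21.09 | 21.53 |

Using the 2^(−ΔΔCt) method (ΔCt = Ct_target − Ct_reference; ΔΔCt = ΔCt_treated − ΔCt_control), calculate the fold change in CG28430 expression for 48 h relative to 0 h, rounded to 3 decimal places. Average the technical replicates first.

Mean Ct: CG28430 0 h 31.130; CG28430 48 h 28.205; alphaTub84B 0 h 21.900; alphaTub84B 48 h 21.310
ΔCt(0 h) = 31.130 − 21.900 = 9.230
ΔCt(48 h) = 28.205 − 21.310 = 6.895
ΔΔCt = 6.895 − 9.230 = -2.335
Fold change = 2^(−(-2.335)) = 2^2.335 = 5.0455

5.046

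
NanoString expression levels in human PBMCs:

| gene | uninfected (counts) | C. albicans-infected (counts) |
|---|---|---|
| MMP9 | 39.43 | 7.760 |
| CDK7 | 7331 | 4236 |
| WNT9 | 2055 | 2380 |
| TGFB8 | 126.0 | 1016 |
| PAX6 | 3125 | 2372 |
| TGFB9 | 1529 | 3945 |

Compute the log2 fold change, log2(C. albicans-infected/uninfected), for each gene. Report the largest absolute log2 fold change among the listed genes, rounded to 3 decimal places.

log2(7.760/39.43) = -2.345  (MMP9)
log2(4236/7331) = -0.791  (CDK7)
log2(2380/2055) = 0.212  (WNT9)
log2(1016/126.0) = 3.011  (TGFB8)
log2(2372/3125) = -0.398  (PAX6)
log2(3945/1529) = 1.367  (TGFB9)
The largest magnitude belongs to TGFB8.

3.011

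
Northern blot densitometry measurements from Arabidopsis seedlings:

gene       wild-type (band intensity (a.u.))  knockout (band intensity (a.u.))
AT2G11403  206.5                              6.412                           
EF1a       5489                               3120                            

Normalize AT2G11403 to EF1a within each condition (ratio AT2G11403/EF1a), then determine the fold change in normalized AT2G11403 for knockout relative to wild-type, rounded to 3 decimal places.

0.055

AT2G11403/EF1a (wild-type) = 206.5 / 5489 = 0.037621
AT2G11403/EF1a (knockout) = 6.412 / 3120 = 0.0020551
Fold change = 0.0020551 / 0.037621 = 0.0546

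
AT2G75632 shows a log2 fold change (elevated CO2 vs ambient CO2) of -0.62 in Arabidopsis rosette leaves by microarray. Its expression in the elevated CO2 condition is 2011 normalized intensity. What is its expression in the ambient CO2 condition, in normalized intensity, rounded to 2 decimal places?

3090.66

Fold change = 2^(-0.62) = 0.6507
ambient CO2 expression = 2011 / 0.6507 = 3090.66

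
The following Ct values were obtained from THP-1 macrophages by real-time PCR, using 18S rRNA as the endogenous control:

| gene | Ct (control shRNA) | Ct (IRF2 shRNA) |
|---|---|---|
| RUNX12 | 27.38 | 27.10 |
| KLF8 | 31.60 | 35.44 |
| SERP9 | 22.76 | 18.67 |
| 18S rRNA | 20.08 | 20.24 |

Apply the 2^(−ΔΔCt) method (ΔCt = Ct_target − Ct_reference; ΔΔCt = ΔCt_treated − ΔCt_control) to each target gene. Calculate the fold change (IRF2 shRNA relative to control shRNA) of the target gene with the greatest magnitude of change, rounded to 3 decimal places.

RUNX12: ΔΔCt = (27.10−20.24) − (27.38−20.08) = 6.86 − 7.30 = -0.44; fold change = 2^0.44 = 1.357
KLF8: ΔΔCt = (35.44−20.24) − (31.60−20.08) = 15.20 − 11.52 = 3.68; fold change = 2^-3.68 = 0.078
SERP9: ΔΔCt = (18.67−20.24) − (22.76−20.08) = -1.57 − 2.68 = -4.25; fold change = 2^4.25 = 19.027
SERP9 has the largest |ΔΔCt| = 4.25.

19.027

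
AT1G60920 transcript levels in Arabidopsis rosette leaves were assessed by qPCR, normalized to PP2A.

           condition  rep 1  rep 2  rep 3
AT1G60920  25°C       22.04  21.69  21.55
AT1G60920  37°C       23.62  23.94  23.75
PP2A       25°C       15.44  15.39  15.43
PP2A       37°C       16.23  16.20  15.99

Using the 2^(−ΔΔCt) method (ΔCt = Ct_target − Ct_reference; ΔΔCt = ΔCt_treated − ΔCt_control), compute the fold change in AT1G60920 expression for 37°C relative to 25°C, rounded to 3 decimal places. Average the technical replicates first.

0.409

Mean Ct: AT1G60920 25°C 21.760; AT1G60920 37°C 23.770; PP2A 25°C 15.420; PP2A 37°C 16.140
ΔCt(25°C) = 21.760 − 15.420 = 6.340
ΔCt(37°C) = 23.770 − 16.140 = 7.630
ΔΔCt = 7.630 − 6.340 = 1.290
Fold change = 2^(−1.290) = 0.4090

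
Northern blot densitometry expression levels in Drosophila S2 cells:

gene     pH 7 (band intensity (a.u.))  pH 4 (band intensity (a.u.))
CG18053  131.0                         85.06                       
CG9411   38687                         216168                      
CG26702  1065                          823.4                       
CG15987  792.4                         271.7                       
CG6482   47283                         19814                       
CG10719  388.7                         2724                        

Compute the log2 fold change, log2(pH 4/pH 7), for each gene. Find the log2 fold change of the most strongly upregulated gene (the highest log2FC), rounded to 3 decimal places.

2.809

log2(85.06/131.0) = -0.623  (CG18053)
log2(216168/38687) = 2.482  (CG9411)
log2(823.4/1065) = -0.371  (CG26702)
log2(271.7/792.4) = -1.544  (CG15987)
log2(19814/47283) = -1.255  (CG6482)
log2(2724/388.7) = 2.809  (CG10719)
CG10719 is most strongly upregulated.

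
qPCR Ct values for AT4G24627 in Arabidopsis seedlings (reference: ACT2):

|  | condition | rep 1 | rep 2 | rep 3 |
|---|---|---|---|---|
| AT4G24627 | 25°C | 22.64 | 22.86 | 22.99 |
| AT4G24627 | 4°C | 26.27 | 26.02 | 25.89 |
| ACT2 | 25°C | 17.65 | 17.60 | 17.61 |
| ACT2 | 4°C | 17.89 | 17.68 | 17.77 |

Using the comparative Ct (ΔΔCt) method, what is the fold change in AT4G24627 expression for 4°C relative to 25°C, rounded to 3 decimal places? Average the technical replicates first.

0.119

Mean Ct: AT4G24627 25°C 22.830; AT4G24627 4°C 26.060; ACT2 25°C 17.620; ACT2 4°C 17.780
ΔCt(25°C) = 22.830 − 17.620 = 5.210
ΔCt(4°C) = 26.060 − 17.780 = 8.280
ΔΔCt = 8.280 − 5.210 = 3.070
Fold change = 2^(−3.070) = 0.1191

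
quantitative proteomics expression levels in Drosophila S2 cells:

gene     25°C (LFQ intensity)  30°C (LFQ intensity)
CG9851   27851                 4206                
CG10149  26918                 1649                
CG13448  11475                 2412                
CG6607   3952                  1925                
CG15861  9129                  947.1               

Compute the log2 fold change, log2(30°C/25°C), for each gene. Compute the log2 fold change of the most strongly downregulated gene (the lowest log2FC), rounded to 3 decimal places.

-4.029

log2(4206/27851) = -2.727  (CG9851)
log2(1649/26918) = -4.029  (CG10149)
log2(2412/11475) = -2.250  (CG13448)
log2(1925/3952) = -1.038  (CG6607)
log2(947.1/9129) = -3.269  (CG15861)
CG10149 is most strongly downregulated.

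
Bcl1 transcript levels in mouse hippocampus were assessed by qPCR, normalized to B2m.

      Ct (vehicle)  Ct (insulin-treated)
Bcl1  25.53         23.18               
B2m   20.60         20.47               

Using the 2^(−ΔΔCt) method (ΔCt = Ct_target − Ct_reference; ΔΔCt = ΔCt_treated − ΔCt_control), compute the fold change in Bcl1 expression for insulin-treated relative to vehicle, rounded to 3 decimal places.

4.659

ΔCt(vehicle) = 25.530 − 20.600 = 4.930
ΔCt(insulin-treated) = 23.180 − 20.470 = 2.710
ΔΔCt = 2.710 − 4.930 = -2.220
Fold change = 2^(−(-2.220)) = 2^2.220 = 4.6589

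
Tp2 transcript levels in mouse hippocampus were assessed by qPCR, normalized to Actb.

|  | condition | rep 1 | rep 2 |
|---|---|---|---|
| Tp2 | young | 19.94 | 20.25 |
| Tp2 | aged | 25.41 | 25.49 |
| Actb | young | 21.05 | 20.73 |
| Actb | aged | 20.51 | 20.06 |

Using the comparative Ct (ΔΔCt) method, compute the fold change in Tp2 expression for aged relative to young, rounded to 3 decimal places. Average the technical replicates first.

0.016

Mean Ct: Tp2 young 20.095; Tp2 aged 25.450; Actb young 20.890; Actb aged 20.285
ΔCt(young) = 20.095 − 20.890 = -0.795
ΔCt(aged) = 25.450 − 20.285 = 5.165
ΔΔCt = 5.165 − (-0.795) = 5.960
Fold change = 2^(−5.960) = 0.0161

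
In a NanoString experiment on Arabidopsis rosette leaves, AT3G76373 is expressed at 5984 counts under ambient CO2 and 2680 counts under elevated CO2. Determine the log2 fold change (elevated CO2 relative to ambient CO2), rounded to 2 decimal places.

-1.16

Fold change = 2680 / 5984 = 0.4479
log2(0.4479) = -1.159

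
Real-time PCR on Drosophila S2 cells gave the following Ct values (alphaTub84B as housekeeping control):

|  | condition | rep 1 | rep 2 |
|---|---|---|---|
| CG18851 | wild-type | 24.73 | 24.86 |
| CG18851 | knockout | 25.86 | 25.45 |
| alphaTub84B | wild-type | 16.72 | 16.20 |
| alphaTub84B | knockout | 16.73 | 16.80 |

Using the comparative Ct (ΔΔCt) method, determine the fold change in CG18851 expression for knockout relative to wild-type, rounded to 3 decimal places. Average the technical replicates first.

0.681

Mean Ct: CG18851 wild-type 24.795; CG18851 knockout 25.655; alphaTub84B wild-type 16.460; alphaTub84B knockout 16.765
ΔCt(wild-type) = 24.795 − 16.460 = 8.335
ΔCt(knockout) = 25.655 − 16.765 = 8.890
ΔΔCt = 8.890 − 8.335 = 0.555
Fold change = 2^(−0.555) = 0.6807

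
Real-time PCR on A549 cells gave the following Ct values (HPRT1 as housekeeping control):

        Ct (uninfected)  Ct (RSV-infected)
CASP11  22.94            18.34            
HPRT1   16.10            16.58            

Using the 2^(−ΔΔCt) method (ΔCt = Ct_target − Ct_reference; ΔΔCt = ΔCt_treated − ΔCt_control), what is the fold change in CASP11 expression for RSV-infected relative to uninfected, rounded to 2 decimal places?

33.82

ΔCt(uninfected) = 22.940 − 16.100 = 6.840
ΔCt(RSV-infected) = 18.340 − 16.580 = 1.760
ΔΔCt = 1.760 − 6.840 = -5.080
Fold change = 2^(−(-5.080)) = 2^5.080 = 33.825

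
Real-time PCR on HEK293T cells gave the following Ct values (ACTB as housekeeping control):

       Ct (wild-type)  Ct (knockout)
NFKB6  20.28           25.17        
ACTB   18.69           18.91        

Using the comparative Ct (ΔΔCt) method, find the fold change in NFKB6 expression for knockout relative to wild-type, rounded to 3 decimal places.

ΔCt(wild-type) = 20.280 − 18.690 = 1.590
ΔCt(knockout) = 25.170 − 18.910 = 6.260
ΔΔCt = 6.260 − 1.590 = 4.670
Fold change = 2^(−4.670) = 0.0393

0.039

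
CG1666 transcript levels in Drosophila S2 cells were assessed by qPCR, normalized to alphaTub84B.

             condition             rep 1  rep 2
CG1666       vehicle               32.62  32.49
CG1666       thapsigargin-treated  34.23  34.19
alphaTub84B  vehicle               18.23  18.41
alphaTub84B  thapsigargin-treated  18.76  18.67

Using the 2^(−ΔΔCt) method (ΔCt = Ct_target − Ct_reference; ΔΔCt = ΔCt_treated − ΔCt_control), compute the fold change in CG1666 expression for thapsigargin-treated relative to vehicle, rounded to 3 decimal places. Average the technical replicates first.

0.418

Mean Ct: CG1666 vehicle 32.555; CG1666 thapsigargin-treated 34.210; alphaTub84B vehicle 18.320; alphaTub84B thapsigargin-treated 18.715
ΔCt(vehicle) = 32.555 − 18.320 = 14.235
ΔCt(thapsigargin-treated) = 34.210 − 18.715 = 15.495
ΔΔCt = 15.495 − 14.235 = 1.260
Fold change = 2^(−1.260) = 0.4175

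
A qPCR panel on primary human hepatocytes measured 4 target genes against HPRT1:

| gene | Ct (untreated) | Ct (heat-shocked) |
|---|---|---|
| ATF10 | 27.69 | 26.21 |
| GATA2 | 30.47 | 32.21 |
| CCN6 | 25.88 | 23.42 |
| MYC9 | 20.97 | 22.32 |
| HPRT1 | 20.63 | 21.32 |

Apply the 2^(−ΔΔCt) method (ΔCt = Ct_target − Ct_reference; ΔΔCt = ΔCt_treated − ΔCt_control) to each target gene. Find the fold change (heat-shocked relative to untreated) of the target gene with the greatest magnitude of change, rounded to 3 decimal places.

ATF10: ΔΔCt = (26.21−21.32) − (27.69−20.63) = 4.89 − 7.06 = -2.17; fold change = 2^2.17 = 4.500
GATA2: ΔΔCt = (32.21−21.32) − (30.47−20.63) = 10.89 − 9.84 = 1.05; fold change = 2^-1.05 = 0.483
CCN6: ΔΔCt = (23.42−21.32) − (25.88−20.63) = 2.10 − 5.25 = -3.15; fold change = 2^3.15 = 8.877
MYC9: ΔΔCt = (22.32−21.32) − (20.97−20.63) = 1.00 − 0.34 = 0.66; fold change = 2^-0.66 = 0.633
CCN6 has the largest |ΔΔCt| = 3.15.

8.877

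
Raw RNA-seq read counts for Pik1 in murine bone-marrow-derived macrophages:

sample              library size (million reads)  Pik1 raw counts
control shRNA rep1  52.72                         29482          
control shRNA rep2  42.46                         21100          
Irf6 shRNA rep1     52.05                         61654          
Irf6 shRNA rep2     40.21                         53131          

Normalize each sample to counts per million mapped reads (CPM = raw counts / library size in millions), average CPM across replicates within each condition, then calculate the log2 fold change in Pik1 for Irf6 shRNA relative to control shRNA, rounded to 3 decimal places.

1.246

CPM(control shRNA rep1) = 29482 / 52.72 = 559.2185
CPM(control shRNA rep2) = 21100 / 42.46 = 496.9383
CPM(Irf6 shRNA rep1) = 61654 / 52.05 = 1184.5149
CPM(Irf6 shRNA rep2) = 53131 / 40.21 = 1321.3380
mean CPM(control shRNA) = 528.0784; mean CPM(Irf6 shRNA) = 1252.9264
Fold change = 1252.9264 / 528.0784 = 2.37261
log2(2.37261) = 1.2465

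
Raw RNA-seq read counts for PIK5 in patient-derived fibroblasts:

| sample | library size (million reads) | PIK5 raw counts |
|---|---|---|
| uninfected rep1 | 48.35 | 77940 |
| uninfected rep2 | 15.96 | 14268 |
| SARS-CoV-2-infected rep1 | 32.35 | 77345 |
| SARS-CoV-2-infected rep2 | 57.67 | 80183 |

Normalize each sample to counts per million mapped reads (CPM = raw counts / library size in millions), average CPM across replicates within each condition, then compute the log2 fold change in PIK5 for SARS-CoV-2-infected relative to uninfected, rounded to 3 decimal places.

CPM(uninfected rep1) = 77940 / 48.35 = 1611.9959
CPM(uninfected rep2) = 14268 / 15.96 = 893.9850
CPM(SARS-CoV-2-infected rep1) = 77345 / 32.35 = 2390.8810
CPM(SARS-CoV-2-infected rep2) = 80183 / 57.67 = 1390.3763
mean CPM(uninfected) = 1252.9904; mean CPM(SARS-CoV-2-infected) = 1890.6286
Fold change = 1890.6286 / 1252.9904 = 1.50889
log2(1.50889) = 0.5935

0.593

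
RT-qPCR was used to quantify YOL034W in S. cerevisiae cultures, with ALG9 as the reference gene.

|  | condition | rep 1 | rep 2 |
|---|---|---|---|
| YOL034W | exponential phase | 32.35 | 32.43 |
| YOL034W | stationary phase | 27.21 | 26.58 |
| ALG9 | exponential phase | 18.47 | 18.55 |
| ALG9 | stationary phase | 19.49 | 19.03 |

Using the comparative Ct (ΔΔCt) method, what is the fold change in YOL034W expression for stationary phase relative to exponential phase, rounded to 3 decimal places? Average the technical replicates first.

Mean Ct: YOL034W exponential phase 32.390; YOL034W stationary phase 26.895; ALG9 exponential phase 18.510; ALG9 stationary phase 19.260
ΔCt(exponential phase) = 32.390 − 18.510 = 13.880
ΔCt(stationary phase) = 26.895 − 19.260 = 7.635
ΔΔCt = 7.635 − 13.880 = -6.245
Fold change = 2^(−(-6.245)) = 2^6.245 = 75.8459

75.846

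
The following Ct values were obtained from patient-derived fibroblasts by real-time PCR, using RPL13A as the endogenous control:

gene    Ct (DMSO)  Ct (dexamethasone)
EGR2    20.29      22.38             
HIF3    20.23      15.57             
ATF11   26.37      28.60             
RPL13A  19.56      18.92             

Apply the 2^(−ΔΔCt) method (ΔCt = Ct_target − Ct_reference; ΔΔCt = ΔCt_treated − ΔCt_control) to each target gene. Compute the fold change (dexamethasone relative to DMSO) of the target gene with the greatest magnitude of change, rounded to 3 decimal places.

EGR2: ΔΔCt = (22.38−18.92) − (20.29−19.56) = 3.46 − 0.73 = 2.73; fold change = 2^-2.73 = 0.151
HIF3: ΔΔCt = (15.57−18.92) − (20.23−19.56) = -3.35 − 0.67 = -4.02; fold change = 2^4.02 = 16.223
ATF11: ΔΔCt = (28.60−18.92) − (26.37−19.56) = 9.68 − 6.81 = 2.87; fold change = 2^-2.87 = 0.137
HIF3 has the largest |ΔΔCt| = 4.02.

16.223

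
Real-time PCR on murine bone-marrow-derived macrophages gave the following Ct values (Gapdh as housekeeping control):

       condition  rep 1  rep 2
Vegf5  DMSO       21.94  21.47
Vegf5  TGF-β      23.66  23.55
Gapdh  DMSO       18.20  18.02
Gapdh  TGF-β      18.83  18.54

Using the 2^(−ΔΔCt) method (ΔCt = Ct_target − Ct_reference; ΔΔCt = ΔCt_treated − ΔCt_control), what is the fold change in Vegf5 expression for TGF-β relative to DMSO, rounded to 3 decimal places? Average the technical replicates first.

0.399

Mean Ct: Vegf5 DMSO 21.705; Vegf5 TGF-β 23.605; Gapdh DMSO 18.110; Gapdh TGF-β 18.685
ΔCt(DMSO) = 21.705 − 18.110 = 3.595
ΔCt(TGF-β) = 23.605 − 18.685 = 4.920
ΔΔCt = 4.920 − 3.595 = 1.325
Fold change = 2^(−1.325) = 0.3991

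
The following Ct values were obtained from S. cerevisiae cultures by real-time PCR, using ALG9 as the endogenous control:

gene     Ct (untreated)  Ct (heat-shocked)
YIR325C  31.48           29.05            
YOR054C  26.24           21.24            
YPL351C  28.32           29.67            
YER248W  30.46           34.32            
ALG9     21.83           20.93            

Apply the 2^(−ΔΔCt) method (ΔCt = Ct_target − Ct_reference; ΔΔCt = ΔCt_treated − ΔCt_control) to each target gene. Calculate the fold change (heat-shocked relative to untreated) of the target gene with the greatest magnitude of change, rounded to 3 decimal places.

0.037

YIR325C: ΔΔCt = (29.05−20.93) − (31.48−21.83) = 8.12 − 9.65 = -1.53; fold change = 2^1.53 = 2.888
YOR054C: ΔΔCt = (21.24−20.93) − (26.24−21.83) = 0.31 − 4.41 = -4.10; fold change = 2^4.10 = 17.148
YPL351C: ΔΔCt = (29.67−20.93) − (28.32−21.83) = 8.74 − 6.49 = 2.25; fold change = 2^-2.25 = 0.210
YER248W: ΔΔCt = (34.32−20.93) − (30.46−21.83) = 13.39 − 8.63 = 4.76; fold change = 2^-4.76 = 0.037
YER248W has the largest |ΔΔCt| = 4.76.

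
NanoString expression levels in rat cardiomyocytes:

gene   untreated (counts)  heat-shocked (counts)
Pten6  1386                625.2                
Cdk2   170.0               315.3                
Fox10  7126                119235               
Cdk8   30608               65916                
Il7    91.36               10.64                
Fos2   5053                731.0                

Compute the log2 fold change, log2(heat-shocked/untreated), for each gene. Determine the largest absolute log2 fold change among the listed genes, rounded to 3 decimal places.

4.065

log2(625.2/1386) = -1.149  (Pten6)
log2(315.3/170.0) = 0.891  (Cdk2)
log2(119235/7126) = 4.065  (Fox10)
log2(65916/30608) = 1.107  (Cdk8)
log2(10.64/91.36) = -3.102  (Il7)
log2(731.0/5053) = -2.789  (Fos2)
The largest magnitude belongs to Fox10.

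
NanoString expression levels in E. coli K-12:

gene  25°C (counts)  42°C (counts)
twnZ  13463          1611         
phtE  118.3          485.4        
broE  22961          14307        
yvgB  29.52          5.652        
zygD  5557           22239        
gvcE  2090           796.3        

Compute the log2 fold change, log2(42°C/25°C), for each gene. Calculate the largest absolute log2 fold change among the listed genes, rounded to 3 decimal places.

log2(1611/13463) = -3.063  (twnZ)
log2(485.4/118.3) = 2.037  (phtE)
log2(14307/22961) = -0.682  (broE)
log2(5.652/29.52) = -2.385  (yvgB)
log2(22239/5557) = 2.001  (zygD)
log2(796.3/2090) = -1.392  (gvcE)
The largest magnitude belongs to twnZ.

3.063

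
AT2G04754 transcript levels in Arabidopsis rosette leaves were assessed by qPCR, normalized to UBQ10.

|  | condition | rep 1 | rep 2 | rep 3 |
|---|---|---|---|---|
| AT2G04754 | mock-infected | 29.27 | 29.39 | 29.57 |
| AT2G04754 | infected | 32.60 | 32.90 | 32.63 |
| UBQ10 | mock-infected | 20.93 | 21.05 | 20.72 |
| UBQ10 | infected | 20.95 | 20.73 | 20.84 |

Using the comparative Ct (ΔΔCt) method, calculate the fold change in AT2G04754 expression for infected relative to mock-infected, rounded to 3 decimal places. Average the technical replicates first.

0.097

Mean Ct: AT2G04754 mock-infected 29.410; AT2G04754 infected 32.710; UBQ10 mock-infected 20.900; UBQ10 infected 20.840
ΔCt(mock-infected) = 29.410 − 20.900 = 8.510
ΔCt(infected) = 32.710 − 20.840 = 11.870
ΔΔCt = 11.870 − 8.510 = 3.360
Fold change = 2^(−3.360) = 0.0974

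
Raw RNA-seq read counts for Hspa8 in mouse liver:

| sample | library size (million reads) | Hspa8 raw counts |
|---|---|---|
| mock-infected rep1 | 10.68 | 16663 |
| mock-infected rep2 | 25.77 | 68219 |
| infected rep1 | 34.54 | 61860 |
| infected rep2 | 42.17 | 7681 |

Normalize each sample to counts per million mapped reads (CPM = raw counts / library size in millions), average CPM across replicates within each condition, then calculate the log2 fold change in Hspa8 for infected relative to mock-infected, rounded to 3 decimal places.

-1.092

CPM(mock-infected rep1) = 16663 / 10.68 = 1560.2060
CPM(mock-infected rep2) = 68219 / 25.77 = 2647.2255
CPM(infected rep1) = 61860 / 34.54 = 1790.9670
CPM(infected rep2) = 7681 / 42.17 = 182.1437
mean CPM(mock-infected) = 2103.7157; mean CPM(infected) = 986.5553
Fold change = 986.5553 / 2103.7157 = 0.46896
log2(0.46896) = -1.0925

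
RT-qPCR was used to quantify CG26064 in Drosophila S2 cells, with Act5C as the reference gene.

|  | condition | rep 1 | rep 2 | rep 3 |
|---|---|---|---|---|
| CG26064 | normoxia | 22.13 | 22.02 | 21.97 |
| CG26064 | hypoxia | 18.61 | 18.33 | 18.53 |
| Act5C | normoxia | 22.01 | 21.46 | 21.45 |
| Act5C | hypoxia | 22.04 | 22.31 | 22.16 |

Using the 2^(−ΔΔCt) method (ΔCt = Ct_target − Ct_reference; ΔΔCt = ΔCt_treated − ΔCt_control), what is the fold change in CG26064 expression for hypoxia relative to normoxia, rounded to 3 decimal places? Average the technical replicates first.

16.912

Mean Ct: CG26064 normoxia 22.040; CG26064 hypoxia 18.490; Act5C normoxia 21.640; Act5C hypoxia 22.170
ΔCt(normoxia) = 22.040 − 21.640 = 0.400
ΔCt(hypoxia) = 18.490 − 22.170 = -3.680
ΔΔCt = -3.680 − 0.400 = -4.080
Fold change = 2^(−(-4.080)) = 2^4.080 = 16.9123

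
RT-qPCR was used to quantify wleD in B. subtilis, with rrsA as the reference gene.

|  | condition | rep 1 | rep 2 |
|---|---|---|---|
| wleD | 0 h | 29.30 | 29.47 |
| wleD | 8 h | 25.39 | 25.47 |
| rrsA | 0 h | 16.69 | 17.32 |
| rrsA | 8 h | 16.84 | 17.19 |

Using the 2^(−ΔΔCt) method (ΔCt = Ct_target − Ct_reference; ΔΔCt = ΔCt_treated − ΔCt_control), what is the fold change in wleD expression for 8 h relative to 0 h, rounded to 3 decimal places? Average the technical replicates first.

15.617

Mean Ct: wleD 0 h 29.385; wleD 8 h 25.430; rrsA 0 h 17.005; rrsA 8 h 17.015
ΔCt(0 h) = 29.385 − 17.005 = 12.380
ΔCt(8 h) = 25.430 − 17.015 = 8.415
ΔΔCt = 8.415 − 12.380 = -3.965
Fold change = 2^(−(-3.965)) = 2^3.965 = 15.6165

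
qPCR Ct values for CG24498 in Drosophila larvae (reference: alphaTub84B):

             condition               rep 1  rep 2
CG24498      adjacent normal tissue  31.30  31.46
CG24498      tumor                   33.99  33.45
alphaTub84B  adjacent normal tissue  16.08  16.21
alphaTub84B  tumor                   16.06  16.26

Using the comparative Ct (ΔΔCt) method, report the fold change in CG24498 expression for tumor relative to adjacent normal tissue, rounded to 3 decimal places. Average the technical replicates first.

Mean Ct: CG24498 adjacent normal tissue 31.380; CG24498 tumor 33.720; alphaTub84B adjacent normal tissue 16.145; alphaTub84B tumor 16.160
ΔCt(adjacent normal tissue) = 31.380 − 16.145 = 15.235
ΔCt(tumor) = 33.720 − 16.160 = 17.560
ΔΔCt = 17.560 − 15.235 = 2.325
Fold change = 2^(−2.325) = 0.1996

0.200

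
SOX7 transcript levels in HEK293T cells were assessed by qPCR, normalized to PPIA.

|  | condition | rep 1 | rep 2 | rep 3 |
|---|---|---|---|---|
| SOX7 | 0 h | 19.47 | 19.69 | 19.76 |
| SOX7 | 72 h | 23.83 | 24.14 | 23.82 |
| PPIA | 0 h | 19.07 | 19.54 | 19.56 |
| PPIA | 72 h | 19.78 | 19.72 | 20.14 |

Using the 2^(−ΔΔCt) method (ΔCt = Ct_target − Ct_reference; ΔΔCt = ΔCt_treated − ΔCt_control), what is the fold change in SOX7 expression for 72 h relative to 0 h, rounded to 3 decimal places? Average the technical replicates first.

0.072

Mean Ct: SOX7 0 h 19.640; SOX7 72 h 23.930; PPIA 0 h 19.390; PPIA 72 h 19.880
ΔCt(0 h) = 19.640 − 19.390 = 0.250
ΔCt(72 h) = 23.930 − 19.880 = 4.050
ΔΔCt = 4.050 − 0.250 = 3.800
Fold change = 2^(−3.800) = 0.0718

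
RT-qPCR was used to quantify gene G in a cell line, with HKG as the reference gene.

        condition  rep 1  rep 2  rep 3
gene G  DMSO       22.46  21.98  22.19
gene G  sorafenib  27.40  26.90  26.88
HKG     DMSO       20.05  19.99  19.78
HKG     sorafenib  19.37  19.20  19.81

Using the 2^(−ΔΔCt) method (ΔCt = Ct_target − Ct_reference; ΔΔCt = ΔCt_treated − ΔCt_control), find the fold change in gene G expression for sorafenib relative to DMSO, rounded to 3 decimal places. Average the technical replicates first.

Mean Ct: gene G DMSO 22.210; gene G sorafenib 27.060; HKG DMSO 19.940; HKG sorafenib 19.460
ΔCt(DMSO) = 22.210 − 19.940 = 2.270
ΔCt(sorafenib) = 27.060 − 19.460 = 7.600
ΔΔCt = 7.600 − 2.270 = 5.330
Fold change = 2^(−5.330) = 0.0249

0.025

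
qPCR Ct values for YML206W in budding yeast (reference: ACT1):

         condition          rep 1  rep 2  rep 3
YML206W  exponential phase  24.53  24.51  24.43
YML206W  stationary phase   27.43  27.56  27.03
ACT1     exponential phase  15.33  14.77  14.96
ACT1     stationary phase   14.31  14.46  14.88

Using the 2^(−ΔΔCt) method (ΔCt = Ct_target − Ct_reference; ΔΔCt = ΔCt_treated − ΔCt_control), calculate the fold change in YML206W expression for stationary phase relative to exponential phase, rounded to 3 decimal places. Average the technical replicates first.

Mean Ct: YML206W exponential phase 24.490; YML206W stationary phase 27.340; ACT1 exponential phase 15.020; ACT1 stationary phase 14.550
ΔCt(exponential phase) = 24.490 − 15.020 = 9.470
ΔCt(stationary phase) = 27.340 − 14.550 = 12.790
ΔΔCt = 12.790 − 9.470 = 3.320
Fold change = 2^(−3.320) = 0.1001

0.100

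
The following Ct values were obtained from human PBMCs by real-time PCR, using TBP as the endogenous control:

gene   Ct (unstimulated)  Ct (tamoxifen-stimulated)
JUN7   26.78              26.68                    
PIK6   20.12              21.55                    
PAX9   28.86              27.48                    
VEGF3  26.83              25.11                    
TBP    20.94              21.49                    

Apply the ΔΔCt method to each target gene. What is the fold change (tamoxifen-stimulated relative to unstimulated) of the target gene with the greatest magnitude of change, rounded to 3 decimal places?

4.823

JUN7: ΔΔCt = (26.68−21.49) − (26.78−20.94) = 5.19 − 5.84 = -0.65; fold change = 2^0.65 = 1.569
PIK6: ΔΔCt = (21.55−21.49) − (20.12−20.94) = 0.06 − (-0.82) = 0.88; fold change = 2^-0.88 = 0.543
PAX9: ΔΔCt = (27.48−21.49) − (28.86−20.94) = 5.99 − 7.92 = -1.93; fold change = 2^1.93 = 3.811
VEGF3: ΔΔCt = (25.11−21.49) − (26.83−20.94) = 3.62 − 5.89 = -2.27; fold change = 2^2.27 = 4.823
VEGF3 has the largest |ΔΔCt| = 2.27.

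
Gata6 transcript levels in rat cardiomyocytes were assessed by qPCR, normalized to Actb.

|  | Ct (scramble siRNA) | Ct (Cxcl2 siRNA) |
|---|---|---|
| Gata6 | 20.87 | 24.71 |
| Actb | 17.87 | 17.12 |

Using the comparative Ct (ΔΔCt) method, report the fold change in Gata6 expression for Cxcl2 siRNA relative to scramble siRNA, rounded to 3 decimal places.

0.042

ΔCt(scramble siRNA) = 20.870 − 17.870 = 3.000
ΔCt(Cxcl2 siRNA) = 24.710 − 17.120 = 7.590
ΔΔCt = 7.590 − 3.000 = 4.590
Fold change = 2^(−4.590) = 0.0415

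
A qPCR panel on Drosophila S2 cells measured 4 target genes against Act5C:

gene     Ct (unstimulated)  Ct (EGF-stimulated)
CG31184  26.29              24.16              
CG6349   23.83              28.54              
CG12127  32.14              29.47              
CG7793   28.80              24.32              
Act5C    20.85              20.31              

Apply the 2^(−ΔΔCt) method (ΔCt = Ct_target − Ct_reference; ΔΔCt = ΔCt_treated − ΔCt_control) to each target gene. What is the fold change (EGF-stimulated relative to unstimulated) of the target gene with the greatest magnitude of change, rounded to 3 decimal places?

0.026

CG31184: ΔΔCt = (24.16−20.31) − (26.29−20.85) = 3.85 − 5.44 = -1.59; fold change = 2^1.59 = 3.010
CG6349: ΔΔCt = (28.54−20.31) − (23.83−20.85) = 8.23 − 2.98 = 5.25; fold change = 2^-5.25 = 0.026
CG12127: ΔΔCt = (29.47−20.31) − (32.14−20.85) = 9.16 − 11.29 = -2.13; fold change = 2^2.13 = 4.377
CG7793: ΔΔCt = (24.32−20.31) − (28.80−20.85) = 4.01 − 7.95 = -3.94; fold change = 2^3.94 = 15.348
CG6349 has the largest |ΔΔCt| = 5.25.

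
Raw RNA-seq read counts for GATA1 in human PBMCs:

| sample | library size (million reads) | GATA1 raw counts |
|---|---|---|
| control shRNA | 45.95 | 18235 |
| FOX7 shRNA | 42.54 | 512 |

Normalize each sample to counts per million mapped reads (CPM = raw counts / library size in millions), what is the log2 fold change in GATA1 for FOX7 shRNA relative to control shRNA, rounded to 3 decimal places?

-5.043

CPM(control shRNA) = 18235 / 45.95 = 396.8444
CPM(FOX7 shRNA) = 512 / 42.54 = 12.0357
Fold change = 12.0357 / 396.8444 = 0.03033
log2(0.03033) = -5.0432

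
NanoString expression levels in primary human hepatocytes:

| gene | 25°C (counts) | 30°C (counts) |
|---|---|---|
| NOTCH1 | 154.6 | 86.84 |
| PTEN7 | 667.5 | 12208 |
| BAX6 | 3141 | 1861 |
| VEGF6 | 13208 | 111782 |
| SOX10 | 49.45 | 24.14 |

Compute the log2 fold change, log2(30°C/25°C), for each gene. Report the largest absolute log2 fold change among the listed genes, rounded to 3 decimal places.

4.193

log2(86.84/154.6) = -0.832  (NOTCH1)
log2(12208/667.5) = 4.193  (PTEN7)
log2(1861/3141) = -0.755  (BAX6)
log2(111782/13208) = 3.081  (VEGF6)
log2(24.14/49.45) = -1.035  (SOX10)
The largest magnitude belongs to PTEN7.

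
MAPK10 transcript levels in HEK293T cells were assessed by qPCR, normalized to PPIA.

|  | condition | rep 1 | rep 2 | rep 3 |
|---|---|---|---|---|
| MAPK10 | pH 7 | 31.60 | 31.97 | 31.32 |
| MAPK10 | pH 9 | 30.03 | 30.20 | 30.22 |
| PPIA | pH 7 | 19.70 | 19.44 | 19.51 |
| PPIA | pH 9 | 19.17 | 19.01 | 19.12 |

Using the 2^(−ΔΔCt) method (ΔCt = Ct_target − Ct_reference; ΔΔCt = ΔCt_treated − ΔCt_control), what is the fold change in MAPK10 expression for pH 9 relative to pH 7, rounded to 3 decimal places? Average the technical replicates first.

Mean Ct: MAPK10 pH 7 31.630; MAPK10 pH 9 30.150; PPIA pH 7 19.550; PPIA pH 9 19.100
ΔCt(pH 7) = 31.630 − 19.550 = 12.080
ΔCt(pH 9) = 30.150 − 19.100 = 11.050
ΔΔCt = 11.050 − 12.080 = -1.030
Fold change = 2^(−(-1.030)) = 2^1.030 = 2.0420

2.042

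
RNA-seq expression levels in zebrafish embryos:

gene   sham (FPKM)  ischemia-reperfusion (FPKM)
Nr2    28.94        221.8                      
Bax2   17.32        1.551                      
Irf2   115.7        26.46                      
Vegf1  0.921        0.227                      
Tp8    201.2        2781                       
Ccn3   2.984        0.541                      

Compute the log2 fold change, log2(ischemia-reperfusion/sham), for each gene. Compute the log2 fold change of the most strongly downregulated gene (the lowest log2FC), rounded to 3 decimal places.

-3.481

log2(221.8/28.94) = 2.938  (Nr2)
log2(1.551/17.32) = -3.481  (Bax2)
log2(26.46/115.7) = -2.129  (Irf2)
log2(0.227/0.921) = -2.021  (Vegf1)
log2(2781/201.2) = 3.789  (Tp8)
log2(0.541/2.984) = -2.464  (Ccn3)
Bax2 is most strongly downregulated.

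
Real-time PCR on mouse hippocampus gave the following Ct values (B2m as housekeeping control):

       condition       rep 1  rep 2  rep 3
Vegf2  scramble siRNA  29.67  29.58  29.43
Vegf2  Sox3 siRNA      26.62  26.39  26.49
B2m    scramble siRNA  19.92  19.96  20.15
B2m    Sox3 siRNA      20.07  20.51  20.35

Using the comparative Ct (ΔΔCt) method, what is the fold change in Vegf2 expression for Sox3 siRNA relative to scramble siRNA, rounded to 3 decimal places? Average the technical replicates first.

10.267

Mean Ct: Vegf2 scramble siRNA 29.560; Vegf2 Sox3 siRNA 26.500; B2m scramble siRNA 20.010; B2m Sox3 siRNA 20.310
ΔCt(scramble siRNA) = 29.560 − 20.010 = 9.550
ΔCt(Sox3 siRNA) = 26.500 − 20.310 = 6.190
ΔΔCt = 6.190 − 9.550 = -3.360
Fold change = 2^(−(-3.360)) = 2^3.360 = 10.2674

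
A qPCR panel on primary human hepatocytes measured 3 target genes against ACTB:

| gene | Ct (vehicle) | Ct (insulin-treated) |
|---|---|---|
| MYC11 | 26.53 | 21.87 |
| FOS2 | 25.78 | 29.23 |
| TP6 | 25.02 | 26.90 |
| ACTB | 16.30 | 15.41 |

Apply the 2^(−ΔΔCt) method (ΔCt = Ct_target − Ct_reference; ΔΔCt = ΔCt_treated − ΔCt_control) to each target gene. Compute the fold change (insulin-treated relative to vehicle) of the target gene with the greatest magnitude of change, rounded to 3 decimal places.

MYC11: ΔΔCt = (21.87−15.41) − (26.53−16.30) = 6.46 − 10.23 = -3.77; fold change = 2^3.77 = 13.642
FOS2: ΔΔCt = (29.23−15.41) − (25.78−16.30) = 13.82 − 9.48 = 4.34; fold change = 2^-4.34 = 0.049
TP6: ΔΔCt = (26.90−15.41) − (25.02−16.30) = 11.49 − 8.72 = 2.77; fold change = 2^-2.77 = 0.147
FOS2 has the largest |ΔΔCt| = 4.34.

0.049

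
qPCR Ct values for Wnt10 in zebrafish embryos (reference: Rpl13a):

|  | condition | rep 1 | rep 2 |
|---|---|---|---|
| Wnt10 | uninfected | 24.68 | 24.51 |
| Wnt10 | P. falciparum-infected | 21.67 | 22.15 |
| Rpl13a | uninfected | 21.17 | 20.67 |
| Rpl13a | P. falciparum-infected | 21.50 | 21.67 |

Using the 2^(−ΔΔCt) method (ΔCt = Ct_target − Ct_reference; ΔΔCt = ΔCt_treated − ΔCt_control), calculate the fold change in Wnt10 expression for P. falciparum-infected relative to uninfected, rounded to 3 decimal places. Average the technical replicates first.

10.196

Mean Ct: Wnt10 uninfected 24.595; Wnt10 P. falciparum-infected 21.910; Rpl13a uninfected 20.920; Rpl13a P. falciparum-infected 21.585
ΔCt(uninfected) = 24.595 − 20.920 = 3.675
ΔCt(P. falciparum-infected) = 21.910 − 21.585 = 0.325
ΔΔCt = 0.325 − 3.675 = -3.350
Fold change = 2^(−(-3.350)) = 2^3.350 = 10.1965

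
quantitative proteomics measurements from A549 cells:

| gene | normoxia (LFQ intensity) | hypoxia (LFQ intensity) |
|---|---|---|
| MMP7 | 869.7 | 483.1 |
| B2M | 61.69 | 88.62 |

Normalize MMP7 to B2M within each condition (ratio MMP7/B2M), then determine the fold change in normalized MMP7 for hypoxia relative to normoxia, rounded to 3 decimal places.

0.387

MMP7/B2M (normoxia) = 869.7 / 61.69 = 14.098
MMP7/B2M (hypoxia) = 483.1 / 88.62 = 5.4514
Fold change = 5.4514 / 14.098 = 0.3867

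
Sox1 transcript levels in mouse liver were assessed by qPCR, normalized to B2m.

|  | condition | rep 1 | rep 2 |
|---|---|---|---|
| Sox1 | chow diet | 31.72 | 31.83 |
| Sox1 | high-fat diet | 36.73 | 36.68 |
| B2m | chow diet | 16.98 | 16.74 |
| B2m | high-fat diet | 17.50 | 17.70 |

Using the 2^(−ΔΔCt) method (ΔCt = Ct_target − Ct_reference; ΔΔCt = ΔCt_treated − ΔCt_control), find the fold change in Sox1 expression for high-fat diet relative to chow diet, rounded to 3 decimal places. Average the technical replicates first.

Mean Ct: Sox1 chow diet 31.775; Sox1 high-fat diet 36.705; B2m chow diet 16.860; B2m high-fat diet 17.600
ΔCt(chow diet) = 31.775 − 16.860 = 14.915
ΔCt(high-fat diet) = 36.705 − 17.600 = 19.105
ΔΔCt = 19.105 − 14.915 = 4.190
Fold change = 2^(−4.190) = 0.0548

0.055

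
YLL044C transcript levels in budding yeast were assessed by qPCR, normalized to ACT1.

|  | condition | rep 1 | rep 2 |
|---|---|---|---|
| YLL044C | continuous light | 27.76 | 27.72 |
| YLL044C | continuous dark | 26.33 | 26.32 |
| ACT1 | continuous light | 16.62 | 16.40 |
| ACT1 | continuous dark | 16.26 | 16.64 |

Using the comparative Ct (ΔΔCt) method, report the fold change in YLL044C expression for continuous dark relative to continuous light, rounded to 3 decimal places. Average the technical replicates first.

Mean Ct: YLL044C continuous light 27.740; YLL044C continuous dark 26.325; ACT1 continuous light 16.510; ACT1 continuous dark 16.450
ΔCt(continuous light) = 27.740 − 16.510 = 11.230
ΔCt(continuous dark) = 26.325 − 16.450 = 9.875
ΔΔCt = 9.875 − 11.230 = -1.355
Fold change = 2^(−(-1.355)) = 2^1.355 = 2.5580

2.558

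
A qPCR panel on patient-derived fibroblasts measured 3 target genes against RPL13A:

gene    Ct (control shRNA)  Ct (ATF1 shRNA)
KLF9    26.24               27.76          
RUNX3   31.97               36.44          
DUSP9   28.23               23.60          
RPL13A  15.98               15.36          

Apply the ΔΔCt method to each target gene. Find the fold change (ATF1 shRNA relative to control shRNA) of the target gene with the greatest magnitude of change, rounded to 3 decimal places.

KLF9: ΔΔCt = (27.76−15.36) − (26.24−15.98) = 12.40 − 10.26 = 2.14; fold change = 2^-2.14 = 0.227
RUNX3: ΔΔCt = (36.44−15.36) − (31.97−15.98) = 21.08 − 15.99 = 5.09; fold change = 2^-5.09 = 0.029
DUSP9: ΔΔCt = (23.60−15.36) − (28.23−15.98) = 8.24 − 12.25 = -4.01; fold change = 2^4.01 = 16.111
RUNX3 has the largest |ΔΔCt| = 5.09.

0.029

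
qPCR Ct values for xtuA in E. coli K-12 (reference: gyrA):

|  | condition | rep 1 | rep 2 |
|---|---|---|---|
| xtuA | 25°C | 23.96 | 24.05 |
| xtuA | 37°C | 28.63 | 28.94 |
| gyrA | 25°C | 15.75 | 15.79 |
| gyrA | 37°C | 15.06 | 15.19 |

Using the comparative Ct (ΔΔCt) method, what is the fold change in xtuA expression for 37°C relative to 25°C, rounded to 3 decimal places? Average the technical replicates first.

0.023

Mean Ct: xtuA 25°C 24.005; xtuA 37°C 28.785; gyrA 25°C 15.770; gyrA 37°C 15.125
ΔCt(25°C) = 24.005 − 15.770 = 8.235
ΔCt(37°C) = 28.785 − 15.125 = 13.660
ΔΔCt = 13.660 − 8.235 = 5.425
Fold change = 2^(−5.425) = 0.0233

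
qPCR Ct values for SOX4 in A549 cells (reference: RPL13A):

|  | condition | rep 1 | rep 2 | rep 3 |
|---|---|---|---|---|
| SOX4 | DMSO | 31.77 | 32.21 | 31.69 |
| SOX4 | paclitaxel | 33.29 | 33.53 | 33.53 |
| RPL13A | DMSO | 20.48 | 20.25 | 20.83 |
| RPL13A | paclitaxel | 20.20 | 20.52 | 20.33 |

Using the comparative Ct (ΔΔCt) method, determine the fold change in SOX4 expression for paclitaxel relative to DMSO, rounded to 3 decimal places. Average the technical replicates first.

0.301

Mean Ct: SOX4 DMSO 31.890; SOX4 paclitaxel 33.450; RPL13A DMSO 20.520; RPL13A paclitaxel 20.350
ΔCt(DMSO) = 31.890 − 20.520 = 11.370
ΔCt(paclitaxel) = 33.450 − 20.350 = 13.100
ΔΔCt = 13.100 − 11.370 = 1.730
Fold change = 2^(−1.730) = 0.3015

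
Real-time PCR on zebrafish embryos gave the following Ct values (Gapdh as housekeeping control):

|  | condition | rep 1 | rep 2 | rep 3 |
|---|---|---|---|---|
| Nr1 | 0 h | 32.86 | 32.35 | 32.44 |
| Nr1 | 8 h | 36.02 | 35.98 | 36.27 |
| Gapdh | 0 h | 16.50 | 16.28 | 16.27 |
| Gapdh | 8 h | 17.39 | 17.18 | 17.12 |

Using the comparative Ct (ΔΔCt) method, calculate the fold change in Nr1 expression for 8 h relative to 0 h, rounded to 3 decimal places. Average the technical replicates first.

0.158

Mean Ct: Nr1 0 h 32.550; Nr1 8 h 36.090; Gapdh 0 h 16.350; Gapdh 8 h 17.230
ΔCt(0 h) = 32.550 − 16.350 = 16.200
ΔCt(8 h) = 36.090 − 17.230 = 18.860
ΔΔCt = 18.860 − 16.200 = 2.660
Fold change = 2^(−2.660) = 0.1582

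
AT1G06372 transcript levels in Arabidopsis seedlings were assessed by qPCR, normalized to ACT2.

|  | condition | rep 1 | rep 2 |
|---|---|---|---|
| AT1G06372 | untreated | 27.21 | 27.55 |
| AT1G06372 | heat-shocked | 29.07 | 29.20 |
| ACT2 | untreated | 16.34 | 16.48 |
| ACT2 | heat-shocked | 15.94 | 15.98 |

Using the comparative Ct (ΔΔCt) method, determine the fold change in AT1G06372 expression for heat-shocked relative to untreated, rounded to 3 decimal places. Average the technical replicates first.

0.217

Mean Ct: AT1G06372 untreated 27.380; AT1G06372 heat-shocked 29.135; ACT2 untreated 16.410; ACT2 heat-shocked 15.960
ΔCt(untreated) = 27.380 − 16.410 = 10.970
ΔCt(heat-shocked) = 29.135 − 15.960 = 13.175
ΔΔCt = 13.175 − 10.970 = 2.205
Fold change = 2^(−2.205) = 0.2169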